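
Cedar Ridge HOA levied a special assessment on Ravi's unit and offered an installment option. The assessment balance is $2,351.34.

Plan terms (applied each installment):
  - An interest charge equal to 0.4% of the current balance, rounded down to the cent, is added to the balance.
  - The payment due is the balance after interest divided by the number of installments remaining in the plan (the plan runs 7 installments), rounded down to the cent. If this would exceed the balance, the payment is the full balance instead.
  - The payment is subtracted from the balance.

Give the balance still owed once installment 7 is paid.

Installment 1: $2,351.34 +$9.40 interest = $2,360.74; pay $337.24 → $2,023.50
Installment 2: $2,023.50 +$8.09 interest = $2,031.59; pay $338.59 → $1,693.00
Installment 3: $1,693.00 +$6.77 interest = $1,699.77; pay $339.95 → $1,359.82
Installment 4: $1,359.82 +$5.43 interest = $1,365.25; pay $341.31 → $1,023.94
Installment 5: $1,023.94 +$4.09 interest = $1,028.03; pay $342.67 → $685.36
Installment 6: $685.36 +$2.74 interest = $688.10; pay $344.05 → $344.05
Installment 7: $344.05 +$1.37 interest = $345.42; pay $345.42 → $0.00

$0.00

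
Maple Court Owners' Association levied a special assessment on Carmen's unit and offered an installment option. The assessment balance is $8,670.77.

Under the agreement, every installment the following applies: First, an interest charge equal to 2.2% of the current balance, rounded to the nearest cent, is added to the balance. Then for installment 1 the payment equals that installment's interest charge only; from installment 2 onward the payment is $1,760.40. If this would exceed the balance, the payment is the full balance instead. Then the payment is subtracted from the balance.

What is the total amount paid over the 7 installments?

$9,472.63

# | Opening | Interest | Payment | End bal
1 | $8,670.77 | $190.76 | $190.76 | $8,670.77
2 | $8,670.77 | $190.76 | $1,760.40 | $7,101.13
3 | $7,101.13 | $156.22 | $1,760.40 | $5,496.95
4 | $5,496.95 | $120.93 | $1,760.40 | $3,857.48
5 | $3,857.48 | $84.86 | $1,760.40 | $2,181.94
6 | $2,181.94 | $48.00 | $1,760.40 | $469.54
7 | $469.54 | $10.33 | $479.87 | $0.00
Total paid: $9,472.63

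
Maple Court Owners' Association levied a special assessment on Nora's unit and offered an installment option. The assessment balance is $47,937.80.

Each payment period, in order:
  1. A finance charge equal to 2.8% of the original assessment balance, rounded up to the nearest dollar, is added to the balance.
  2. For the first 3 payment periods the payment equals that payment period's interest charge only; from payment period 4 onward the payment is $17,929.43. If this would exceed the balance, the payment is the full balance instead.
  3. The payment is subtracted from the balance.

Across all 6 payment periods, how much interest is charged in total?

Payment period 1: opening $47,937.80; interest $1,343.00 → $49,280.80; payment $1,343.00; balance $47,937.80
Payment period 2: opening $47,937.80; interest $1,343.00 → $49,280.80; payment $1,343.00; balance $47,937.80
Payment period 3: opening $47,937.80; interest $1,343.00 → $49,280.80; payment $1,343.00; balance $47,937.80
Payment period 4: opening $47,937.80; interest $1,343.00 → $49,280.80; payment $17,929.43; balance $31,351.37
Payment period 5: opening $31,351.37; interest $1,343.00 → $32,694.37; payment $17,929.43; balance $14,764.94
Payment period 6: opening $14,764.94; interest $1,343.00 → $16,107.94; payment $16,107.94; balance $0.00
Total interest: $1,343.00 + $1,343.00 + $1,343.00 + $1,343.00 + $1,343.00 + $1,343.00 = $8,058.00

$8,058.00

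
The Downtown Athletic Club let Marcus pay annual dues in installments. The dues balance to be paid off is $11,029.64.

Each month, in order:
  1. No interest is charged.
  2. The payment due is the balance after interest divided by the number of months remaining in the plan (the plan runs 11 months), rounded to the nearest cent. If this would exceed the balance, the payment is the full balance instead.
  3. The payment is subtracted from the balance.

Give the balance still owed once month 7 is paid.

Month 1: $11,029.64 − $1,002.69 → $10,026.95
Month 2: $10,026.95 − $1,002.70 → $9,024.25
Month 3: $9,024.25 − $1,002.69 → $8,021.56
Month 4: $8,021.56 − $1,002.70 → $7,018.86
Month 5: $7,018.86 − $1,002.69 → $6,016.17
Month 6: $6,016.17 − $1,002.70 → $5,013.47
Month 7: $5,013.47 − $1,002.69 → $4,010.78

$4,010.78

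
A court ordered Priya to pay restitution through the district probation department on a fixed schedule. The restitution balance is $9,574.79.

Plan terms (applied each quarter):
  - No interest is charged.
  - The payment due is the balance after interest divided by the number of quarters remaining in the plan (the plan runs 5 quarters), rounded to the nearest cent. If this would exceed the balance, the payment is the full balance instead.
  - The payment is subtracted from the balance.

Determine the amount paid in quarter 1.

$1,914.96

# | Opening | Payment | End bal
1 | $9,574.79 | $1,914.96 | $7,659.83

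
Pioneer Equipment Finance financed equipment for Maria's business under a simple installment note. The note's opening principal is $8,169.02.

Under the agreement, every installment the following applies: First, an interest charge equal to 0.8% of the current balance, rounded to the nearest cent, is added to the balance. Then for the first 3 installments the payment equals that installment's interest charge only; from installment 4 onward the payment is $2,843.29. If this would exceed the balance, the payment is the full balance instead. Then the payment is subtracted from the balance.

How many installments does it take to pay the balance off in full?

Installment 1: opening $8,169.02; interest $65.35 → $8,234.37; payment $65.35; balance $8,169.02
Installment 2: opening $8,169.02; interest $65.35 → $8,234.37; payment $65.35; balance $8,169.02
Installment 3: opening $8,169.02; interest $65.35 → $8,234.37; payment $65.35; balance $8,169.02
Installment 4: opening $8,169.02; interest $65.35 → $8,234.37; payment $2,843.29; balance $5,391.08
Installment 5: opening $5,391.08; interest $43.13 → $5,434.21; payment $2,843.29; balance $2,590.92
Installment 6: opening $2,590.92; interest $20.73 → $2,611.65; payment $2,611.65; balance $0.00
Balance reaches $0.00 in installment 6.

6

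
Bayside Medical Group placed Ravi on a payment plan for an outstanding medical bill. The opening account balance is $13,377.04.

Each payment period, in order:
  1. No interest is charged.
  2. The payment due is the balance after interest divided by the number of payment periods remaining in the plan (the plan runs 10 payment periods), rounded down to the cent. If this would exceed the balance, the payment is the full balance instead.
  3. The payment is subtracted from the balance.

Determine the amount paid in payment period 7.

Payment period 1: opening $13,377.04; payment $1,337.70; balance $12,039.34
Payment period 2: opening $12,039.34; payment $1,337.70; balance $10,701.64
Payment period 3: opening $10,701.64; payment $1,337.70; balance $9,363.94
Payment period 4: opening $9,363.94; payment $1,337.70; balance $8,026.24
Payment period 5: opening $8,026.24; payment $1,337.70; balance $6,688.54
Payment period 6: opening $6,688.54; payment $1,337.70; balance $5,350.84
Payment period 7: opening $5,350.84; payment $1,337.71; balance $4,013.13

$1,337.71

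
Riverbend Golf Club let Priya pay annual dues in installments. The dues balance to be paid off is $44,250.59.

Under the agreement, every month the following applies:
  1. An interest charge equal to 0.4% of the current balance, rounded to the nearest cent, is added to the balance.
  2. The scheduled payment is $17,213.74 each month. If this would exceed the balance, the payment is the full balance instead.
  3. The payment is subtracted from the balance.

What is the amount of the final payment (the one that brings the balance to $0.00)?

Month 1: $44,250.59 +$177.00 interest = $44,427.59; pay $17,213.74 → $27,213.85
Month 2: $27,213.85 +$108.86 interest = $27,322.71; pay $17,213.74 → $10,108.97
Month 3: $10,108.97 +$40.44 interest = $10,149.41; pay $10,149.41 → $0.00

$10,149.41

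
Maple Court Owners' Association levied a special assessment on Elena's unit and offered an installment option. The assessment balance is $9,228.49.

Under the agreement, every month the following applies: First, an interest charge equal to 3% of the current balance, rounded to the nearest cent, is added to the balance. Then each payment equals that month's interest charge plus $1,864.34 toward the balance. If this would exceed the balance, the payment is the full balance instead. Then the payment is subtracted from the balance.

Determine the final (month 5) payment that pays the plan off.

$1,824.26

Month 1: $9,228.49 +$276.85 interest = $9,505.34; pay $2,141.19 → $7,364.15
Month 2: $7,364.15 +$220.92 interest = $7,585.07; pay $2,085.26 → $5,499.81
Month 3: $5,499.81 +$164.99 interest = $5,664.80; pay $2,029.33 → $3,635.47
Month 4: $3,635.47 +$109.06 interest = $3,744.53; pay $1,973.40 → $1,771.13
Month 5: $1,771.13 +$53.13 interest = $1,824.26; pay $1,824.26 → $0.00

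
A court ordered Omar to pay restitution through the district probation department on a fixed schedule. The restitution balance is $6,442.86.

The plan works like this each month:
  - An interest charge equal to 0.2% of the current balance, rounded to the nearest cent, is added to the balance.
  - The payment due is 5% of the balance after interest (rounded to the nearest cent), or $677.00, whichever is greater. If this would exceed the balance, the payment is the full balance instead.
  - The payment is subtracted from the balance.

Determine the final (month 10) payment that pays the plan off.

$418.65

# | Opening | Interest | Payment | End bal
1 | $6,442.86 | $12.89 | $677.00 | $5,778.75
2 | $5,778.75 | $11.56 | $677.00 | $5,113.31
3 | $5,113.31 | $10.23 | $677.00 | $4,446.54
4 | $4,446.54 | $8.89 | $677.00 | $3,778.43
5 | $3,778.43 | $7.56 | $677.00 | $3,108.99
6 | $3,108.99 | $6.22 | $677.00 | $2,438.21
7 | $2,438.21 | $4.88 | $677.00 | $1,766.09
8 | $1,766.09 | $3.53 | $677.00 | $1,092.62
9 | $1,092.62 | $2.19 | $677.00 | $417.81
10 | $417.81 | $0.84 | $418.65 | $0.00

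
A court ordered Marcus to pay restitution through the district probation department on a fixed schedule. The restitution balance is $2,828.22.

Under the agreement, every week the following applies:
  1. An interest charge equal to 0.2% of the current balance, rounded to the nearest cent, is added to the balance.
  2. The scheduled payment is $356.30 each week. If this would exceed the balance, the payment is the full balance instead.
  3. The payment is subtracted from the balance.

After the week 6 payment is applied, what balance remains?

$713.82

Week 1: $2,828.22 +$5.66 interest = $2,833.88; pay $356.30 → $2,477.58
Week 2: $2,477.58 +$4.96 interest = $2,482.54; pay $356.30 → $2,126.24
Week 3: $2,126.24 +$4.25 interest = $2,130.49; pay $356.30 → $1,774.19
Week 4: $1,774.19 +$3.55 interest = $1,777.74; pay $356.30 → $1,421.44
Week 5: $1,421.44 +$2.84 interest = $1,424.28; pay $356.30 → $1,067.98
Week 6: $1,067.98 +$2.14 interest = $1,070.12; pay $356.30 → $713.82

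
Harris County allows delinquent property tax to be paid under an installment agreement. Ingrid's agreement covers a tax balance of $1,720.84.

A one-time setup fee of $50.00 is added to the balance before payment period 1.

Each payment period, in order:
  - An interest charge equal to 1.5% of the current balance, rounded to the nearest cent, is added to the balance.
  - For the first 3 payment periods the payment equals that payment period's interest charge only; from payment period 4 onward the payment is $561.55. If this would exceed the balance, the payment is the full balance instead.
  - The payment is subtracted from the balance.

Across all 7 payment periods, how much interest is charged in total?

$137.30

Payment period 1: opening $1,770.84; interest $26.56 → $1,797.40; payment $26.56; balance $1,770.84
Payment period 2: opening $1,770.84; interest $26.56 → $1,797.40; payment $26.56; balance $1,770.84
Payment period 3: opening $1,770.84; interest $26.56 → $1,797.40; payment $26.56; balance $1,770.84
Payment period 4: opening $1,770.84; interest $26.56 → $1,797.40; payment $561.55; balance $1,235.85
Payment period 5: opening $1,235.85; interest $18.54 → $1,254.39; payment $561.55; balance $692.84
Payment period 6: opening $692.84; interest $10.39 → $703.23; payment $561.55; balance $141.68
Payment period 7: opening $141.68; interest $2.13 → $143.81; payment $143.81; balance $0.00
Total interest: $26.56 + $26.56 + $26.56 + $26.56 + $18.54 + $10.39 + $2.13 = $137.30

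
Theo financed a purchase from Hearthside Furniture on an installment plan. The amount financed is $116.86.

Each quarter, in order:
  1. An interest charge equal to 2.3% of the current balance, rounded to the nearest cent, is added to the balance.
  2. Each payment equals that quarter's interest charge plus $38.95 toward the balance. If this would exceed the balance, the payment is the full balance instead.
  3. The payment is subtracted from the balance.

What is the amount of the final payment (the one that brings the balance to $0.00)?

$0.01

Quarter 1: opening $116.86; interest $2.69 → $119.55; payment $41.64; balance $77.91
Quarter 2: opening $77.91; interest $1.79 → $79.70; payment $40.74; balance $38.96
Quarter 3: opening $38.96; interest $0.90 → $39.86; payment $39.85; balance $0.01
Quarter 4: opening $0.01; interest $0.00 → $0.01; payment $0.01; balance $0.00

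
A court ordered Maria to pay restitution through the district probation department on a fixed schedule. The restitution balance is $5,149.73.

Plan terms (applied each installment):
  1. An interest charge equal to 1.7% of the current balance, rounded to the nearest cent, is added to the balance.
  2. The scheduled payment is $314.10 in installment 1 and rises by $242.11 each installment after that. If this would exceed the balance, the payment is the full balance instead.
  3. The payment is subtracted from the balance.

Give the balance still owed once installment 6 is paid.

# | Opening | Interest | Payment | End bal
1 | $5,149.73 | $87.55 | $314.10 | $4,923.18
2 | $4,923.18 | $83.69 | $556.21 | $4,450.66
3 | $4,450.66 | $75.66 | $798.32 | $3,728.00
4 | $3,728.00 | $63.38 | $1,040.43 | $2,750.95
5 | $2,750.95 | $46.77 | $1,282.54 | $1,515.18
6 | $1,515.18 | $25.76 | $1,524.65 | $16.29

$16.29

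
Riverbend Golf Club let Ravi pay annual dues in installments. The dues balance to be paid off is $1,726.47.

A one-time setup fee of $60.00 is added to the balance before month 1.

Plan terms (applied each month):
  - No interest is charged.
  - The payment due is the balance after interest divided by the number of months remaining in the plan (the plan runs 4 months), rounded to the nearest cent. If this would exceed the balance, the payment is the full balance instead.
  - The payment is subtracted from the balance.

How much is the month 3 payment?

$446.62

# | Opening | Payment | End bal
1 | $1,786.47 | $446.62 | $1,339.85
2 | $1,339.85 | $446.62 | $893.23
3 | $893.23 | $446.62 | $446.61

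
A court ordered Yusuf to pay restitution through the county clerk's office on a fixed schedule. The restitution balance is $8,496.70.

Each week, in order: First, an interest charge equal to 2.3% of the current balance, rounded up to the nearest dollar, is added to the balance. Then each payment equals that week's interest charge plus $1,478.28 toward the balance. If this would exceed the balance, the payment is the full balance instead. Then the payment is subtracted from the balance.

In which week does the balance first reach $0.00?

Week 1: opening $8,496.70; interest $196.00 → $8,692.70; payment $1,674.28; balance $7,018.42
Week 2: opening $7,018.42; interest $162.00 → $7,180.42; payment $1,640.28; balance $5,540.14
Week 3: opening $5,540.14; interest $128.00 → $5,668.14; payment $1,606.28; balance $4,061.86
Week 4: opening $4,061.86; interest $94.00 → $4,155.86; payment $1,572.28; balance $2,583.58
Week 5: opening $2,583.58; interest $60.00 → $2,643.58; payment $1,538.28; balance $1,105.30
Week 6: opening $1,105.30; interest $26.00 → $1,131.30; payment $1,131.30; balance $0.00
Balance reaches $0.00 in week 6.

6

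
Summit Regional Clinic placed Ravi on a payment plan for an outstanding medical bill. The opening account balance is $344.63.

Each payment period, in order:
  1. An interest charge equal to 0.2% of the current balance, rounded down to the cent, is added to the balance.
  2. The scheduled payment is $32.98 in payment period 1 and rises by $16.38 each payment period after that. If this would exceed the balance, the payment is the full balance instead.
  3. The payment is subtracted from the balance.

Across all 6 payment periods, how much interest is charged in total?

$2.47

# | Opening | Interest | Payment | End bal
1 | $344.63 | $0.68 | $32.98 | $312.33
2 | $312.33 | $0.62 | $49.36 | $263.59
3 | $263.59 | $0.52 | $65.74 | $198.37
4 | $198.37 | $0.39 | $82.12 | $116.64
5 | $116.64 | $0.23 | $98.50 | $18.37
6 | $18.37 | $0.03 | $18.40 | $0.00
Total interest: $0.68 + $0.62 + $0.52 + $0.39 + $0.23 + $0.03 = $2.47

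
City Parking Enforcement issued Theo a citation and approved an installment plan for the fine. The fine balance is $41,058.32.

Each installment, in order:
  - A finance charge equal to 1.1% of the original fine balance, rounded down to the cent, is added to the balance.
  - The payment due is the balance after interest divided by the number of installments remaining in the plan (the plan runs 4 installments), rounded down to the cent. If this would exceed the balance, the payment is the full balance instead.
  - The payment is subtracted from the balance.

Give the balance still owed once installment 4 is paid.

# | Opening | Interest | Payment | End bal
1 | $41,058.32 | $451.64 | $10,377.49 | $31,132.47
2 | $31,132.47 | $451.64 | $10,528.03 | $21,056.08
3 | $21,056.08 | $451.64 | $10,753.86 | $10,753.86
4 | $10,753.86 | $451.64 | $11,205.50 | $0.00

$0.00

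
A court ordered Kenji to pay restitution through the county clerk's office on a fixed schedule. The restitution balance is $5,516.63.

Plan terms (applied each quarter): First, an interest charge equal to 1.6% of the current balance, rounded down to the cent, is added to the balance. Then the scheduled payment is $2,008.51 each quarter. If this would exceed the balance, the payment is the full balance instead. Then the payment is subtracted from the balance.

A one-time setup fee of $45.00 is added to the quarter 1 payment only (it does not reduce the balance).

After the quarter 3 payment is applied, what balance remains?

$0.00

Quarter 1: $5,516.63 +$88.26 interest = $5,604.89; pay $2,008.51 (+ $45.00 fee) → $3,596.38
Quarter 2: $3,596.38 +$57.54 interest = $3,653.92; pay $2,008.51 → $1,645.41
Quarter 3: $1,645.41 +$26.32 interest = $1,671.73; pay $1,671.73 → $0.00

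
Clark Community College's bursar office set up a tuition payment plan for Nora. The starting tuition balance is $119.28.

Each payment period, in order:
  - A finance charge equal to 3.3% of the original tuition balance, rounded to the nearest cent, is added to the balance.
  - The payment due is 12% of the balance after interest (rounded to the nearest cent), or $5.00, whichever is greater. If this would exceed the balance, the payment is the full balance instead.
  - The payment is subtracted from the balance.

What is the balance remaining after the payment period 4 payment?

Payment period 1: $119.28 +$3.94 interest = $123.22; pay $14.79 → $108.43
Payment period 2: $108.43 +$3.94 interest = $112.37; pay $13.48 → $98.89
Payment period 3: $98.89 +$3.94 interest = $102.83; pay $12.34 → $90.49
Payment period 4: $90.49 +$3.94 interest = $94.43; pay $11.33 → $83.10

$83.10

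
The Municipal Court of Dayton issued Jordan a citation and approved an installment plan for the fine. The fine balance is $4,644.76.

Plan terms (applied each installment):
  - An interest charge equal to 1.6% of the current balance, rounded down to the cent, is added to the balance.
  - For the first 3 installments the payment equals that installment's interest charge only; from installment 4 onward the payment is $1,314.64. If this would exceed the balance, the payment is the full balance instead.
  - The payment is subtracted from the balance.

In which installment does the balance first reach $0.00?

Installment 1: $4,644.76 +$74.31 interest = $4,719.07; pay $74.31 → $4,644.76
Installment 2: $4,644.76 +$74.31 interest = $4,719.07; pay $74.31 → $4,644.76
Installment 3: $4,644.76 +$74.31 interest = $4,719.07; pay $74.31 → $4,644.76
Installment 4: $4,644.76 +$74.31 interest = $4,719.07; pay $1,314.64 → $3,404.43
Installment 5: $3,404.43 +$54.47 interest = $3,458.90; pay $1,314.64 → $2,144.26
Installment 6: $2,144.26 +$34.30 interest = $2,178.56; pay $1,314.64 → $863.92
Installment 7: $863.92 +$13.82 interest = $877.74; pay $877.74 → $0.00
Balance reaches $0.00 in installment 7.

7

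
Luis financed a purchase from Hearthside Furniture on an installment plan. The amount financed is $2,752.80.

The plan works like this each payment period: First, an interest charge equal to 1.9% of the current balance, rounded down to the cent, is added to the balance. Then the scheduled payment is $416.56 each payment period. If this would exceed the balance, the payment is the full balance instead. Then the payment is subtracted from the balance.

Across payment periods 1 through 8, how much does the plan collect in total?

$2,969.86

Payment period 1: opening $2,752.80; interest $52.30 → $2,805.10; payment $416.56; balance $2,388.54
Payment period 2: opening $2,388.54; interest $45.38 → $2,433.92; payment $416.56; balance $2,017.36
Payment period 3: opening $2,017.36; interest $38.32 → $2,055.68; payment $416.56; balance $1,639.12
Payment period 4: opening $1,639.12; interest $31.14 → $1,670.26; payment $416.56; balance $1,253.70
Payment period 5: opening $1,253.70; interest $23.82 → $1,277.52; payment $416.56; balance $860.96
Payment period 6: opening $860.96; interest $16.35 → $877.31; payment $416.56; balance $460.75
Payment period 7: opening $460.75; interest $8.75 → $469.50; payment $416.56; balance $52.94
Payment period 8: opening $52.94; interest $1.00 → $53.94; payment $53.94; balance $0.00
Total paid: $2,969.86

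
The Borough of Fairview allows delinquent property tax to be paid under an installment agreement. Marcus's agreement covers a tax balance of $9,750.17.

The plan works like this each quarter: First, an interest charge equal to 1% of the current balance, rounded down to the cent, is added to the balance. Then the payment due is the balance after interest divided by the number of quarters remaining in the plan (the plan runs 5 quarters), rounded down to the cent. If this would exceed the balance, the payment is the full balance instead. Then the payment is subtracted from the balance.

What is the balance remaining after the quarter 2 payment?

$5,967.69

Quarter 1: opening $9,750.17; interest $97.50 → $9,847.67; payment $1,969.53; balance $7,878.14
Quarter 2: opening $7,878.14; interest $78.78 → $7,956.92; payment $1,989.23; balance $5,967.69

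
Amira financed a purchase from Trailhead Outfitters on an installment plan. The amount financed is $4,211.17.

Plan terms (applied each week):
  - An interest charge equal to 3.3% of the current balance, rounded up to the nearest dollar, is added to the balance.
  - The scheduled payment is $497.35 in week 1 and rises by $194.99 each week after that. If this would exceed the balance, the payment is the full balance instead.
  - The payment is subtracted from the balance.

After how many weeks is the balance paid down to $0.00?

6

Week 1: opening $4,211.17; interest $139.00 → $4,350.17; payment $497.35; balance $3,852.82
Week 2: opening $3,852.82; interest $128.00 → $3,980.82; payment $692.34; balance $3,288.48
Week 3: opening $3,288.48; interest $109.00 → $3,397.48; payment $887.33; balance $2,510.15
Week 4: opening $2,510.15; interest $83.00 → $2,593.15; payment $1,082.32; balance $1,510.83
Week 5: opening $1,510.83; interest $50.00 → $1,560.83; payment $1,277.31; balance $283.52
Week 6: opening $283.52; interest $10.00 → $293.52; payment $293.52; balance $0.00
Balance reaches $0.00 in week 6.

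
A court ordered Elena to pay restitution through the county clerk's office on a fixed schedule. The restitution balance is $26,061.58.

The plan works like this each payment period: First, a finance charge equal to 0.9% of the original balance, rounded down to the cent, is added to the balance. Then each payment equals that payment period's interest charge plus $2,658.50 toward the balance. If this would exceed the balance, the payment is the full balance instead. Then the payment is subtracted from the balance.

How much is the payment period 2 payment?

Payment period 1: opening $26,061.58; interest $234.55 → $26,296.13; payment $2,893.05; balance $23,403.08
Payment period 2: opening $23,403.08; interest $234.55 → $23,637.63; payment $2,893.05; balance $20,744.58

$2,893.05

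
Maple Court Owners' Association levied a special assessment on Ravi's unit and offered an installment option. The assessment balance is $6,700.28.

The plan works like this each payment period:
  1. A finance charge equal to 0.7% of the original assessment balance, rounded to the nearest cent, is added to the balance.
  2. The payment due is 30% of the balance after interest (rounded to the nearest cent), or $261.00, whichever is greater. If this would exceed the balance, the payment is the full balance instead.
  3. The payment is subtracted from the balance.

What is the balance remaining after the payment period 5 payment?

Payment period 1: $6,700.28 +$46.90 interest = $6,747.18; pay $2,024.15 → $4,723.03
Payment period 2: $4,723.03 +$46.90 interest = $4,769.93; pay $1,430.98 → $3,338.95
Payment period 3: $3,338.95 +$46.90 interest = $3,385.85; pay $1,015.76 → $2,370.09
Payment period 4: $2,370.09 +$46.90 interest = $2,416.99; pay $725.10 → $1,691.89
Payment period 5: $1,691.89 +$46.90 interest = $1,738.79; pay $521.64 → $1,217.15

$1,217.15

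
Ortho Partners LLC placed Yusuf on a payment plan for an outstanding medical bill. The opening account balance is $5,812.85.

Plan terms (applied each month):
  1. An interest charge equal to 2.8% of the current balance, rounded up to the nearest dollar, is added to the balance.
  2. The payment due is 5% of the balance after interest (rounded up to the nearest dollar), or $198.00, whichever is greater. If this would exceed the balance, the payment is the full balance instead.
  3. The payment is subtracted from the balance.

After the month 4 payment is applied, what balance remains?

# | Opening | Interest | Payment | End bal
1 | $5,812.85 | $163.00 | $299.00 | $5,676.85
2 | $5,676.85 | $159.00 | $292.00 | $5,543.85
3 | $5,543.85 | $156.00 | $285.00 | $5,414.85
4 | $5,414.85 | $152.00 | $279.00 | $5,287.85

$5,287.85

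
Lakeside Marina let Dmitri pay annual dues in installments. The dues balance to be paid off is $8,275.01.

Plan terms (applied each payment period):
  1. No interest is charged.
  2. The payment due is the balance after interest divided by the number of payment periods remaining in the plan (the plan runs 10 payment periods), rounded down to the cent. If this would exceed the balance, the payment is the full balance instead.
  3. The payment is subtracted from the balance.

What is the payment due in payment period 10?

$827.51

Payment period 1: opening $8,275.01; payment $827.50; balance $7,447.51
Payment period 2: opening $7,447.51; payment $827.50; balance $6,620.01
Payment period 3: opening $6,620.01; payment $827.50; balance $5,792.51
Payment period 4: opening $5,792.51; payment $827.50; balance $4,965.01
Payment period 5: opening $4,965.01; payment $827.50; balance $4,137.51
Payment period 6: opening $4,137.51; payment $827.50; balance $3,310.01
Payment period 7: opening $3,310.01; payment $827.50; balance $2,482.51
Payment period 8: opening $2,482.51; payment $827.50; balance $1,655.01
Payment period 9: opening $1,655.01; payment $827.50; balance $827.51
Payment period 10: opening $827.51; payment $827.51; balance $0.00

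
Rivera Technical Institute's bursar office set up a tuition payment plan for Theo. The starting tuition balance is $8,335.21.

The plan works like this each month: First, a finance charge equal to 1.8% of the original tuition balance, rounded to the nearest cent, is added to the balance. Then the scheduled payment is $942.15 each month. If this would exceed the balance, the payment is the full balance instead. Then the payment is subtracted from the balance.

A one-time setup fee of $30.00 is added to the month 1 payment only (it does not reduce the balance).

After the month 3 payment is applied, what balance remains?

Month 1: opening $8,335.21; interest $150.03 → $8,485.24; payment $942.15 (+ $30.00 fee); balance $7,543.09
Month 2: opening $7,543.09; interest $150.03 → $7,693.12; payment $942.15; balance $6,750.97
Month 3: opening $6,750.97; interest $150.03 → $6,901.00; payment $942.15; balance $5,958.85

$5,958.85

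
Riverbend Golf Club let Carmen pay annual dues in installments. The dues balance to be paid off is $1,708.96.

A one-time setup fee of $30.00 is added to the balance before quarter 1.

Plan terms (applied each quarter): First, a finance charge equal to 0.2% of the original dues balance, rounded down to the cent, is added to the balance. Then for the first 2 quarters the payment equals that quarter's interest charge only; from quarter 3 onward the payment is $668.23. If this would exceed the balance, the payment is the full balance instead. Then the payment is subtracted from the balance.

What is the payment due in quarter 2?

# | Opening | Interest | Payment | End bal
1 | $1,738.96 | $3.41 | $3.41 | $1,738.96
2 | $1,738.96 | $3.41 | $3.41 | $1,738.96

$3.41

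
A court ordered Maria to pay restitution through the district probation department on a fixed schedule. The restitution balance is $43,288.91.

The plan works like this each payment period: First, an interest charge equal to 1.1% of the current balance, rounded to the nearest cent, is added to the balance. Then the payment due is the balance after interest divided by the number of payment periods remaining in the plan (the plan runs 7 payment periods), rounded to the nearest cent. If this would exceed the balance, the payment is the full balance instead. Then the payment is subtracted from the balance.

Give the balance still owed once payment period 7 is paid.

$0.00

Payment period 1: $43,288.91 +$476.18 interest = $43,765.09; pay $6,252.16 → $37,512.93
Payment period 2: $37,512.93 +$412.64 interest = $37,925.57; pay $6,320.93 → $31,604.64
Payment period 3: $31,604.64 +$347.65 interest = $31,952.29; pay $6,390.46 → $25,561.83
Payment period 4: $25,561.83 +$281.18 interest = $25,843.01; pay $6,460.75 → $19,382.26
Payment period 5: $19,382.26 +$213.20 interest = $19,595.46; pay $6,531.82 → $13,063.64
Payment period 6: $13,063.64 +$143.70 interest = $13,207.34; pay $6,603.67 → $6,603.67
Payment period 7: $6,603.67 +$72.64 interest = $6,676.31; pay $6,676.31 → $0.00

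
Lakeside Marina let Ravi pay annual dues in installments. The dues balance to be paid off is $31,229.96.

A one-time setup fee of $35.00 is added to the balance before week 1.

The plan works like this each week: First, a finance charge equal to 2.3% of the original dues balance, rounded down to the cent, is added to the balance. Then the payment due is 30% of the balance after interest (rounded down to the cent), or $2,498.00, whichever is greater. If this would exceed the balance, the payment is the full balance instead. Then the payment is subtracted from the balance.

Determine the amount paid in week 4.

Week 1: opening $31,264.96; interest $718.28 → $31,983.24; payment $9,594.97; balance $22,388.27
Week 2: opening $22,388.27; interest $718.28 → $23,106.55; payment $6,931.96; balance $16,174.59
Week 3: opening $16,174.59; interest $718.28 → $16,892.87; payment $5,067.86; balance $11,825.01
Week 4: opening $11,825.01; interest $718.28 → $12,543.29; payment $3,762.98; balance $8,780.31

$3,762.98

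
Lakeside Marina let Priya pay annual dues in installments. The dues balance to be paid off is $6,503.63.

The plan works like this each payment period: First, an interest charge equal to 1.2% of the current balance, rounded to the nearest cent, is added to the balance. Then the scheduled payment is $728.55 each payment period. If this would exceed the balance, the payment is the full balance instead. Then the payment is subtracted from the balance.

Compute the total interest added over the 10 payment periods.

$417.68

Payment period 1: opening $6,503.63; interest $78.04 → $6,581.67; payment $728.55; balance $5,853.12
Payment period 2: opening $5,853.12; interest $70.24 → $5,923.36; payment $728.55; balance $5,194.81
Payment period 3: opening $5,194.81; interest $62.34 → $5,257.15; payment $728.55; balance $4,528.60
Payment period 4: opening $4,528.60; interest $54.34 → $4,582.94; payment $728.55; balance $3,854.39
Payment period 5: opening $3,854.39; interest $46.25 → $3,900.64; payment $728.55; balance $3,172.09
Payment period 6: opening $3,172.09; interest $38.07 → $3,210.16; payment $728.55; balance $2,481.61
Payment period 7: opening $2,481.61; interest $29.78 → $2,511.39; payment $728.55; balance $1,782.84
Payment period 8: opening $1,782.84; interest $21.39 → $1,804.23; payment $728.55; balance $1,075.68
Payment period 9: opening $1,075.68; interest $12.91 → $1,088.59; payment $728.55; balance $360.04
Payment period 10: opening $360.04; interest $4.32 → $364.36; payment $364.36; balance $0.00
Total interest: $78.04 + $70.24 + $62.34 + $54.34 + $46.25 + $38.07 + $29.78 + $21.39 + $12.91 + $4.32 = $417.68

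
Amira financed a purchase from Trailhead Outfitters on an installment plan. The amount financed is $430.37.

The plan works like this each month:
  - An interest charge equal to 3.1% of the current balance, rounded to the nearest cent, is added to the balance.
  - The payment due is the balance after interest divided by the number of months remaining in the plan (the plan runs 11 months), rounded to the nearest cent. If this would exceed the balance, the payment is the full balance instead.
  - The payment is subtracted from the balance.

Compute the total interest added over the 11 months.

$88.92

Month 1: $430.37 +$13.34 interest = $443.71; pay $40.34 → $403.37
Month 2: $403.37 +$12.50 interest = $415.87; pay $41.59 → $374.28
Month 3: $374.28 +$11.60 interest = $385.88; pay $42.88 → $343.00
Month 4: $343.00 +$10.63 interest = $353.63; pay $44.20 → $309.43
Month 5: $309.43 +$9.59 interest = $319.02; pay $45.57 → $273.45
Month 6: $273.45 +$8.48 interest = $281.93; pay $46.99 → $234.94
Month 7: $234.94 +$7.28 interest = $242.22; pay $48.44 → $193.78
Month 8: $193.78 +$6.01 interest = $199.79; pay $49.95 → $149.84
Month 9: $149.84 +$4.65 interest = $154.49; pay $51.50 → $102.99
Month 10: $102.99 +$3.19 interest = $106.18; pay $53.09 → $53.09
Month 11: $53.09 +$1.65 interest = $54.74; pay $54.74 → $0.00
Total interest: $13.34 + $12.50 + $11.60 + $10.63 + $9.59 + $8.48 + $7.28 + $6.01 + $4.65 + $3.19 + $1.65 = $88.92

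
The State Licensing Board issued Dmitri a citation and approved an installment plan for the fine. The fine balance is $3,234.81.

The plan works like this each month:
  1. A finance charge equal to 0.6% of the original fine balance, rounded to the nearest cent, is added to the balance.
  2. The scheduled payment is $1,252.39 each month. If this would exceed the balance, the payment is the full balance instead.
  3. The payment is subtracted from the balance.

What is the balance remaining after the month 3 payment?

$0.00

Month 1: $3,234.81 +$19.41 interest = $3,254.22; pay $1,252.39 → $2,001.83
Month 2: $2,001.83 +$19.41 interest = $2,021.24; pay $1,252.39 → $768.85
Month 3: $768.85 +$19.41 interest = $788.26; pay $788.26 → $0.00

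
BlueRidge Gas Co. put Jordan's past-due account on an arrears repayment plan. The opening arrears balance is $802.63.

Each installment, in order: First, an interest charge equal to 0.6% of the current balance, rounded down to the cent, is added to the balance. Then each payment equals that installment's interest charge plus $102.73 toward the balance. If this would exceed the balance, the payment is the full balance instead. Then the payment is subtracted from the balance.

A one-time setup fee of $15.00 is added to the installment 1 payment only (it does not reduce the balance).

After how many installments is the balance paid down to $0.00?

# | Opening | Interest | Payment | Fee | End bal
1 | $802.63 | $4.81 | $107.54 | $15.00 | $699.90
2 | $699.90 | $4.19 | $106.92 | — | $597.17
3 | $597.17 | $3.58 | $106.31 | — | $494.44
4 | $494.44 | $2.96 | $105.69 | — | $391.71
5 | $391.71 | $2.35 | $105.08 | — | $288.98
6 | $288.98 | $1.73 | $104.46 | — | $186.25
7 | $186.25 | $1.11 | $103.84 | — | $83.52
8 | $83.52 | $0.50 | $84.02 | — | $0.00
Balance reaches $0.00 in installment 8.

8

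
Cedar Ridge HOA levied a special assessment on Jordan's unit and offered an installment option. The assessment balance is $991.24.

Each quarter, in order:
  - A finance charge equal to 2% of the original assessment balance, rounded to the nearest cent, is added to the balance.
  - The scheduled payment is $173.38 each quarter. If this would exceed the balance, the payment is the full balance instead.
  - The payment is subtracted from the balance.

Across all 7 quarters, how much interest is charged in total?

$138.74

Quarter 1: opening $991.24; interest $19.82 → $1,011.06; payment $173.38; balance $837.68
Quarter 2: opening $837.68; interest $19.82 → $857.50; payment $173.38; balance $684.12
Quarter 3: opening $684.12; interest $19.82 → $703.94; payment $173.38; balance $530.56
Quarter 4: opening $530.56; interest $19.82 → $550.38; payment $173.38; balance $377.00
Quarter 5: opening $377.00; interest $19.82 → $396.82; payment $173.38; balance $223.44
Quarter 6: opening $223.44; interest $19.82 → $243.26; payment $173.38; balance $69.88
Quarter 7: opening $69.88; interest $19.82 → $89.70; payment $89.70; balance $0.00
Total interest: $19.82 + $19.82 + $19.82 + $19.82 + $19.82 + $19.82 + $19.82 = $138.74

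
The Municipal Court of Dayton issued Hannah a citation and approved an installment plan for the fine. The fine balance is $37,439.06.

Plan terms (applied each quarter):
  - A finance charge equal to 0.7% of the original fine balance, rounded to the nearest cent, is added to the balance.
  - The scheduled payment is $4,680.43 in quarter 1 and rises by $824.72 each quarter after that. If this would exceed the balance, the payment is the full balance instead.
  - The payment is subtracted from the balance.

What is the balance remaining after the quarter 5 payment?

Quarter 1: opening $37,439.06; interest $262.07 → $37,701.13; payment $4,680.43; balance $33,020.70
Quarter 2: opening $33,020.70; interest $262.07 → $33,282.77; payment $5,505.15; balance $27,777.62
Quarter 3: opening $27,777.62; interest $262.07 → $28,039.69; payment $6,329.87; balance $21,709.82
Quarter 4: opening $21,709.82; interest $262.07 → $21,971.89; payment $7,154.59; balance $14,817.30
Quarter 5: opening $14,817.30; interest $262.07 → $15,079.37; payment $7,979.31; balance $7,100.06

$7,100.06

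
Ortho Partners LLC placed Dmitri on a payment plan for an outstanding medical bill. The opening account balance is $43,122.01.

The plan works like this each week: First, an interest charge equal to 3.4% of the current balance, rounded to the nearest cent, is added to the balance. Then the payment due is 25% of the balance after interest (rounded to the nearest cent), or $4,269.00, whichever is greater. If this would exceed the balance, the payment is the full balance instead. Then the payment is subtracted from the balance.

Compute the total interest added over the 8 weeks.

$5,509.66

Week 1: $43,122.01 +$1,466.15 interest = $44,588.16; pay $11,147.04 → $33,441.12
Week 2: $33,441.12 +$1,137.00 interest = $34,578.12; pay $8,644.53 → $25,933.59
Week 3: $25,933.59 +$881.74 interest = $26,815.33; pay $6,703.83 → $20,111.50
Week 4: $20,111.50 +$683.79 interest = $20,795.29; pay $5,198.82 → $15,596.47
Week 5: $15,596.47 +$530.28 interest = $16,126.75; pay $4,269.00 → $11,857.75
Week 6: $11,857.75 +$403.16 interest = $12,260.91; pay $4,269.00 → $7,991.91
Week 7: $7,991.91 +$271.72 interest = $8,263.63; pay $4,269.00 → $3,994.63
Week 8: $3,994.63 +$135.82 interest = $4,130.45; pay $4,130.45 → $0.00
Total interest: $1,466.15 + $1,137.00 + $881.74 + $683.79 + $530.28 + $403.16 + $271.72 + $135.82 = $5,509.66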